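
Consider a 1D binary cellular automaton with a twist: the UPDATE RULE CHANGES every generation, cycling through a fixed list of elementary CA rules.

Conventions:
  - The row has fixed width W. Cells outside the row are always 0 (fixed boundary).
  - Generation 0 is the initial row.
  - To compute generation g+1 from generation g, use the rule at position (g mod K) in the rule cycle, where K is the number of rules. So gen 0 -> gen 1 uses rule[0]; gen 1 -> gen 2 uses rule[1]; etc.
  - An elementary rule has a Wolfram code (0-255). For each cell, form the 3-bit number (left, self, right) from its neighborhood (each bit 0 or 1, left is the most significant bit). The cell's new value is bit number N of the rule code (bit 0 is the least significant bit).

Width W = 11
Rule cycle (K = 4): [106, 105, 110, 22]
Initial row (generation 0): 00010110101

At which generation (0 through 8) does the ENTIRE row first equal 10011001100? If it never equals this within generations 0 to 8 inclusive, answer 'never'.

Gen 0: 00010110101
Gen 1 (rule 106): 00101111010
Gen 2 (rule 105): 10011001100
Gen 3 (rule 110): 10111011100
Gen 4 (rule 22): 10000000010
Gen 5 (rule 106): 00000000100
Gen 6 (rule 105): 11111110001
Gen 7 (rule 110): 10000010011
Gen 8 (rule 22): 11000111100

Answer: 2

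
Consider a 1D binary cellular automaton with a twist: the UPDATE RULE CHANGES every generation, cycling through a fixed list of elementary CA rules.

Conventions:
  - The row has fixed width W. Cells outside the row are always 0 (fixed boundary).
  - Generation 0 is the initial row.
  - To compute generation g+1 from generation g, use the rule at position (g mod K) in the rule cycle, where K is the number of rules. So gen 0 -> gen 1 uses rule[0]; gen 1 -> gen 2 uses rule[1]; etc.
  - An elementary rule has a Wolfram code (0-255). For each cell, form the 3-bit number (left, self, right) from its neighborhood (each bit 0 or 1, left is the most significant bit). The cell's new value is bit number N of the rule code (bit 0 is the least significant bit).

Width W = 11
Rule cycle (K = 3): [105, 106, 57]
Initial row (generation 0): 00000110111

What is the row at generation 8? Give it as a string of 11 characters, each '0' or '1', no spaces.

Gen 0: 00000110111
Gen 1 (rule 105): 11110111101
Gen 2 (rule 106): 10011100110
Gen 3 (rule 57): 01010010101
Gen 4 (rule 105): 00100001010
Gen 5 (rule 106): 01000010100
Gen 6 (rule 57): 00111001011
Gen 7 (rule 105): 10101000111
Gen 8 (rule 106): 01010001101

Answer: 01010001101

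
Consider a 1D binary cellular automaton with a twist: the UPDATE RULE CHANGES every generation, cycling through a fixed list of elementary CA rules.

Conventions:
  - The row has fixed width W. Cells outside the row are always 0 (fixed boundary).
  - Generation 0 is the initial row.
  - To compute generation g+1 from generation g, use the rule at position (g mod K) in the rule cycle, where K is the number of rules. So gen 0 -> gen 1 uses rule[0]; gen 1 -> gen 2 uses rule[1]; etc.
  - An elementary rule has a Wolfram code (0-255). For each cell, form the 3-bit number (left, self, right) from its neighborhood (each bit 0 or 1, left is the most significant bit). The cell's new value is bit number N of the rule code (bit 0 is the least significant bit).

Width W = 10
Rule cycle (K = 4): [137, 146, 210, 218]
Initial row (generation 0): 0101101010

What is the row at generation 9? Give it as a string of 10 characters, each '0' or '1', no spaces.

Gen 0: 0101101010
Gen 1 (rule 137): 0001000000
Gen 2 (rule 146): 0010100000
Gen 3 (rule 210): 0100010000
Gen 4 (rule 218): 1010101000
Gen 5 (rule 137): 0000000011
Gen 6 (rule 146): 0000000100
Gen 7 (rule 210): 0000001010
Gen 8 (rule 218): 0000010001
Gen 9 (rule 137): 1111000100

Answer: 1111000100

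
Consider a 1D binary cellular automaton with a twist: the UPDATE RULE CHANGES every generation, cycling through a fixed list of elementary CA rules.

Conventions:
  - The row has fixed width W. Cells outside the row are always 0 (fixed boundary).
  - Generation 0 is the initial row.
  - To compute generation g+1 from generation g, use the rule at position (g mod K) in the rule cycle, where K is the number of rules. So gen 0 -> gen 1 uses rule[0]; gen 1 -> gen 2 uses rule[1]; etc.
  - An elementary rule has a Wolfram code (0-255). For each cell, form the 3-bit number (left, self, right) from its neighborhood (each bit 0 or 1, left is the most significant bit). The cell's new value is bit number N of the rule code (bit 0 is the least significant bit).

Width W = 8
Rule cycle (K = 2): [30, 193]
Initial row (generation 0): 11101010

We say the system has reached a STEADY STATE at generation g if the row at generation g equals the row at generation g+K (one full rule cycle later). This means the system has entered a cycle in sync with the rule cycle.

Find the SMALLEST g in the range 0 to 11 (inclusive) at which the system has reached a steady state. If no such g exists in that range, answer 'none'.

Answer: none

Derivation:
Gen 0: 11101010
Gen 1 (rule 30): 10001011
Gen 2 (rule 193): 00100001
Gen 3 (rule 30): 01110011
Gen 4 (rule 193): 00110001
Gen 5 (rule 30): 01101011
Gen 6 (rule 193): 00100001
Gen 7 (rule 30): 01110011
Gen 8 (rule 193): 00110001
Gen 9 (rule 30): 01101011
Gen 10 (rule 193): 00100001
Gen 11 (rule 30): 01110011
Gen 12 (rule 193): 00110001
Gen 13 (rule 30): 01101011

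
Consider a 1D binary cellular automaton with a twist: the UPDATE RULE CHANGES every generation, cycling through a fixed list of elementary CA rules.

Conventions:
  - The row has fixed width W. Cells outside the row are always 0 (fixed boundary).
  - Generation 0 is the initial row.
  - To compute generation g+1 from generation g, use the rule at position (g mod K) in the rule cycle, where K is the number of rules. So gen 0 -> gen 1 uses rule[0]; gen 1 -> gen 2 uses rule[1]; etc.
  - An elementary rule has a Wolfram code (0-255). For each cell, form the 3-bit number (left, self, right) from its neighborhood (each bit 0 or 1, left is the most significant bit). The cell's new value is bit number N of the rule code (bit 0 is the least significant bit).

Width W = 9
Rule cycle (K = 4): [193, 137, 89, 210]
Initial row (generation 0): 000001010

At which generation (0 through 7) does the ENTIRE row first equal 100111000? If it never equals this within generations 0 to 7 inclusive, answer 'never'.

Gen 0: 000001010
Gen 1 (rule 193): 111100000
Gen 2 (rule 137): 111001111
Gen 3 (rule 89): 101101001
Gen 4 (rule 210): 000100110
Gen 5 (rule 193): 110000010
Gen 6 (rule 137): 100111000
Gen 7 (rule 89): 010101111

Answer: 6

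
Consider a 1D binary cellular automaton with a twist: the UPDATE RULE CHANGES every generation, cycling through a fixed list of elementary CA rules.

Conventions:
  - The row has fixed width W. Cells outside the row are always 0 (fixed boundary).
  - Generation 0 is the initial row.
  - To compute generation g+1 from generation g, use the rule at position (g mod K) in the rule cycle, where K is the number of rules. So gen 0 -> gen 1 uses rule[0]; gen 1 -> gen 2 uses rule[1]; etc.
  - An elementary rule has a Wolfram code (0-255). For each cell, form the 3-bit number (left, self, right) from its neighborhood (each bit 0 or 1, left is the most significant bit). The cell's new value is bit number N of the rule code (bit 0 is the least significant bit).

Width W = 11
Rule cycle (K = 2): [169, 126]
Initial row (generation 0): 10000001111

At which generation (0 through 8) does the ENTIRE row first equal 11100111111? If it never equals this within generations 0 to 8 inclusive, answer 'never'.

Answer: never

Derivation:
Gen 0: 10000001111
Gen 1 (rule 169): 00111101110
Gen 2 (rule 126): 01100111011
Gen 3 (rule 169): 01000110110
Gen 4 (rule 126): 11101111111
Gen 5 (rule 169): 11011111110
Gen 6 (rule 126): 11110000011
Gen 7 (rule 169): 11100111010
Gen 8 (rule 126): 10111101111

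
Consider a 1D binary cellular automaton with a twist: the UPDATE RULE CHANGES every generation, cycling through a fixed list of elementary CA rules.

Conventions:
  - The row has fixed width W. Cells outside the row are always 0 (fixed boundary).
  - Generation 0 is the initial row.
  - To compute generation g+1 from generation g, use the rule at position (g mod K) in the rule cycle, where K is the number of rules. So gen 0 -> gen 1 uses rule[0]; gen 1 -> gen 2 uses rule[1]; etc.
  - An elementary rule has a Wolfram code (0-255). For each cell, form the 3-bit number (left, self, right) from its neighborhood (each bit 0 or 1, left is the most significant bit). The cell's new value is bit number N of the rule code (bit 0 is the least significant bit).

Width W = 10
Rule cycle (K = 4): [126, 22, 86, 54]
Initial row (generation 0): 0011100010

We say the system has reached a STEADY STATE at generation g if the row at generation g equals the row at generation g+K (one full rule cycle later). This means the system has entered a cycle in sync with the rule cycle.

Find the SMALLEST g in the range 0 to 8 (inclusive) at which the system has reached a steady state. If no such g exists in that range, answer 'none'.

Answer: 8

Derivation:
Gen 0: 0011100010
Gen 1 (rule 126): 0110110111
Gen 2 (rule 22): 1000000000
Gen 3 (rule 86): 1100000000
Gen 4 (rule 54): 0010000000
Gen 5 (rule 126): 0111000000
Gen 6 (rule 22): 1000100000
Gen 7 (rule 86): 1101110000
Gen 8 (rule 54): 0010001000
Gen 9 (rule 126): 0111011100
Gen 10 (rule 22): 1000000010
Gen 11 (rule 86): 1100000111
Gen 12 (rule 54): 0010001000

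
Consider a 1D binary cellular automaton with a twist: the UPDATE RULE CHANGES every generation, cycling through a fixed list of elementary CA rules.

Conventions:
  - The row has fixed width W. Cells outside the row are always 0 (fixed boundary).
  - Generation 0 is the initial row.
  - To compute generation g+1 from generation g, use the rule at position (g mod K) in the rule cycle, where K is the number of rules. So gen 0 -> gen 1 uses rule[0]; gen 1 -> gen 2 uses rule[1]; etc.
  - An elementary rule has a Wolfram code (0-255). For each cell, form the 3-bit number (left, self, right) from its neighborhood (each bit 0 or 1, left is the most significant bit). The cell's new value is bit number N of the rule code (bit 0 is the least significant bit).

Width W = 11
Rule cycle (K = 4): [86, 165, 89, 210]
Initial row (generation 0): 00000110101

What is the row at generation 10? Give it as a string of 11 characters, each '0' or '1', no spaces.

Answer: 10110000010

Derivation:
Gen 0: 00000110101
Gen 1 (rule 86): 00001010101
Gen 2 (rule 165): 11101111111
Gen 3 (rule 89): 10101000001
Gen 4 (rule 210): 00000100010
Gen 5 (rule 86): 00001110111
Gen 6 (rule 165): 11100101010
Gen 7 (rule 89): 10110000001
Gen 8 (rule 210): 00011000010
Gen 9 (rule 86): 00101100111
Gen 10 (rule 165): 10110000010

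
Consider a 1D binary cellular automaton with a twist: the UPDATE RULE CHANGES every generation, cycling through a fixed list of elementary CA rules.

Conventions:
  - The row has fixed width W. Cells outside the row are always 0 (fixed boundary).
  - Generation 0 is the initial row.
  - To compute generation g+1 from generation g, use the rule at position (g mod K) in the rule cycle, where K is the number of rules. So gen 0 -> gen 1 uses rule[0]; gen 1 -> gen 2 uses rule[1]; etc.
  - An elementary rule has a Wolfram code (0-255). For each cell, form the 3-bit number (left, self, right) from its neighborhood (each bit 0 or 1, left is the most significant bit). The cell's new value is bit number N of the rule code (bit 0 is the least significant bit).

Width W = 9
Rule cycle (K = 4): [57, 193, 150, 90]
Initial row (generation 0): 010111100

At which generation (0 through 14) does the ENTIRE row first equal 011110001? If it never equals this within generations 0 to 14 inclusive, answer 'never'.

Answer: 10

Derivation:
Gen 0: 010111100
Gen 1 (rule 57): 001100011
Gen 2 (rule 193): 100101001
Gen 3 (rule 150): 111101111
Gen 4 (rule 90): 100101001
Gen 5 (rule 57): 010010100
Gen 6 (rule 193): 000000001
Gen 7 (rule 150): 000000011
Gen 8 (rule 90): 000000111
Gen 9 (rule 57): 111110100
Gen 10 (rule 193): 011110001
Gen 11 (rule 150): 101101011
Gen 12 (rule 90): 001100011
Gen 13 (rule 57): 101011010
Gen 14 (rule 193): 000001000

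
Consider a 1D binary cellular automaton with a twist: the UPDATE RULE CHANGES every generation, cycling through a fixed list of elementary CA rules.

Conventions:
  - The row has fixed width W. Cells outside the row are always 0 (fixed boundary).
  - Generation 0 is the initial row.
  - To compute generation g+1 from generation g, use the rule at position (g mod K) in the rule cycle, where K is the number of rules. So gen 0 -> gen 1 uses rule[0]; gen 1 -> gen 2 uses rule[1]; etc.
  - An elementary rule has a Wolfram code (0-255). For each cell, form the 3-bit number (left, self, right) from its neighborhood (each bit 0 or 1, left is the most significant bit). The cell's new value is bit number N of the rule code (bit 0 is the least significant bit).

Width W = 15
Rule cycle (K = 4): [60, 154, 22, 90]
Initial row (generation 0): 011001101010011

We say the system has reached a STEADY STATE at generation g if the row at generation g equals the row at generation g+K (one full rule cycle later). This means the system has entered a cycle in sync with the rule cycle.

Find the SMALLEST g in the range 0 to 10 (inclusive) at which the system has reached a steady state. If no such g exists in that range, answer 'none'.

Gen 0: 011001101010011
Gen 1 (rule 60): 010101011111010
Gen 2 (rule 154): 100000011110001
Gen 3 (rule 22): 110000100001011
Gen 4 (rule 90): 111001010010011
Gen 5 (rule 60): 100101111011010
Gen 6 (rule 154): 011001110010001
Gen 7 (rule 22): 100110001111011
Gen 8 (rule 90): 011111011001011
Gen 9 (rule 60): 010000110101110
Gen 10 (rule 154): 101001100001101
Gen 11 (rule 22): 101110010010001
Gen 12 (rule 90): 001011101101010
Gen 13 (rule 60): 001110011011111
Gen 14 (rule 154): 011101110011110

Answer: none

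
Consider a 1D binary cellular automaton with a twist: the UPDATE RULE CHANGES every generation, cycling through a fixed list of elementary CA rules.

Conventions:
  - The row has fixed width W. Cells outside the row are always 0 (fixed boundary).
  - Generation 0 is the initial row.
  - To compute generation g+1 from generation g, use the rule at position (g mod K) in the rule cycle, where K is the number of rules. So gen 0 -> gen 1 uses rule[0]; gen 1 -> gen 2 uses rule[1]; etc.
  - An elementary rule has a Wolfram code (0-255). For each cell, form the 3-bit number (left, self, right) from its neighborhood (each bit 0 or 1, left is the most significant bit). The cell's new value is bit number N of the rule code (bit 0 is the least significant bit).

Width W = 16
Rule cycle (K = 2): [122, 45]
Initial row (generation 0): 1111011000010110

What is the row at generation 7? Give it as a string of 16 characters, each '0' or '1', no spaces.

Answer: 1011000011110000

Derivation:
Gen 0: 1111011000010110
Gen 1 (rule 122): 1001111100101111
Gen 2 (rule 45): 1001000000111000
Gen 3 (rule 122): 0110100001101100
Gen 4 (rule 45): 0101101101011001
Gen 5 (rule 122): 1011111110111110
Gen 6 (rule 45): 1110000001100000
Gen 7 (rule 122): 1011000011110000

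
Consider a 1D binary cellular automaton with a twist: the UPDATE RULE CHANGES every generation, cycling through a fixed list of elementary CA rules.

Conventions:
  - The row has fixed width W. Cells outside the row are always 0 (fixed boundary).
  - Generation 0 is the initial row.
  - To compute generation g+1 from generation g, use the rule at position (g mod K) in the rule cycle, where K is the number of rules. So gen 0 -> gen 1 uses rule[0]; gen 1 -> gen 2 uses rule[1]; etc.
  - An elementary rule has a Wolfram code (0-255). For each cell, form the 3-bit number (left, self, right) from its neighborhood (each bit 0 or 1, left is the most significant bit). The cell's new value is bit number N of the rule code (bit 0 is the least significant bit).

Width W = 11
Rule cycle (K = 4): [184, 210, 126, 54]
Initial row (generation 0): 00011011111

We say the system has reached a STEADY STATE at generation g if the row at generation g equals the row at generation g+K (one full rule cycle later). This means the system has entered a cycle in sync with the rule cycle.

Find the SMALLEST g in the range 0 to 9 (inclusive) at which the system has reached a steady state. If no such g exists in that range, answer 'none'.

Gen 0: 00011011111
Gen 1 (rule 184): 00010111110
Gen 2 (rule 210): 00100011111
Gen 3 (rule 126): 01110110001
Gen 4 (rule 54): 10001001011
Gen 5 (rule 184): 01000100110
Gen 6 (rule 210): 10101011011
Gen 7 (rule 126): 11111111111
Gen 8 (rule 54): 00000000000
Gen 9 (rule 184): 00000000000
Gen 10 (rule 210): 00000000000
Gen 11 (rule 126): 00000000000
Gen 12 (rule 54): 00000000000
Gen 13 (rule 184): 00000000000

Answer: 8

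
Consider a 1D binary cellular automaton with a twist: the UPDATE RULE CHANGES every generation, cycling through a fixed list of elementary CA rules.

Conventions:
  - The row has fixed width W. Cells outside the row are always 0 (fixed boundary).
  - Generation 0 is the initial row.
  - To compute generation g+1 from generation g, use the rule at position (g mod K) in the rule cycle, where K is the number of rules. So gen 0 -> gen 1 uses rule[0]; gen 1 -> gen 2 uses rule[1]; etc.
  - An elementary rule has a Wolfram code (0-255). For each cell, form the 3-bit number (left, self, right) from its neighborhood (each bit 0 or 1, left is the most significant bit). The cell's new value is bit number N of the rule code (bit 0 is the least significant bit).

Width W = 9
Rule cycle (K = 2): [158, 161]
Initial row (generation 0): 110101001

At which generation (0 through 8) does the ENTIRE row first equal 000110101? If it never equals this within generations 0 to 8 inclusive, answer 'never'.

Answer: 3

Derivation:
Gen 0: 110101001
Gen 1 (rule 158): 100101111
Gen 2 (rule 161): 000010110
Gen 3 (rule 158): 000110101
Gen 4 (rule 161): 110001010
Gen 5 (rule 158): 101011011
Gen 6 (rule 161): 010100100
Gen 7 (rule 158): 110111110
Gen 8 (rule 161): 001011100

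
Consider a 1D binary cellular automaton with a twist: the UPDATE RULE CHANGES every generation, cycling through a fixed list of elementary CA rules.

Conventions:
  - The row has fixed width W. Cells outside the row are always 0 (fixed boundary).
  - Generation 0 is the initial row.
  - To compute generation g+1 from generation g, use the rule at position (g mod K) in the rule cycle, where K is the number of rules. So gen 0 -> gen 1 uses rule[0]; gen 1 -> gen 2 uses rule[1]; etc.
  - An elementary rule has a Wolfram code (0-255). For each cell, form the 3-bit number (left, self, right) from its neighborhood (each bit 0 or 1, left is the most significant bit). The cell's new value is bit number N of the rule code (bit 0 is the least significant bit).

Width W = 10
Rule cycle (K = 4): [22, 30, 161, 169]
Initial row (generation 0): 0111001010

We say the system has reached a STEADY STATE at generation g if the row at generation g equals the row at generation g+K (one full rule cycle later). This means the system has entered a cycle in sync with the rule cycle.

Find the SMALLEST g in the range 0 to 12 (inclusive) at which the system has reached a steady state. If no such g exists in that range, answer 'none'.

Answer: none

Derivation:
Gen 0: 0111001010
Gen 1 (rule 22): 1000111011
Gen 2 (rule 30): 1101100010
Gen 3 (rule 161): 0010001000
Gen 4 (rule 169): 1000100011
Gen 5 (rule 22): 1101110100
Gen 6 (rule 30): 1001000110
Gen 7 (rule 161): 0000010000
Gen 8 (rule 169): 1111000111
Gen 9 (rule 22): 0000101000
Gen 10 (rule 30): 0001101100
Gen 11 (rule 161): 1100010001
Gen 12 (rule 169): 1001000100
Gen 13 (rule 22): 1111101110
Gen 14 (rule 30): 1000001001
Gen 15 (rule 161): 0011100000
Gen 16 (rule 169): 1011001111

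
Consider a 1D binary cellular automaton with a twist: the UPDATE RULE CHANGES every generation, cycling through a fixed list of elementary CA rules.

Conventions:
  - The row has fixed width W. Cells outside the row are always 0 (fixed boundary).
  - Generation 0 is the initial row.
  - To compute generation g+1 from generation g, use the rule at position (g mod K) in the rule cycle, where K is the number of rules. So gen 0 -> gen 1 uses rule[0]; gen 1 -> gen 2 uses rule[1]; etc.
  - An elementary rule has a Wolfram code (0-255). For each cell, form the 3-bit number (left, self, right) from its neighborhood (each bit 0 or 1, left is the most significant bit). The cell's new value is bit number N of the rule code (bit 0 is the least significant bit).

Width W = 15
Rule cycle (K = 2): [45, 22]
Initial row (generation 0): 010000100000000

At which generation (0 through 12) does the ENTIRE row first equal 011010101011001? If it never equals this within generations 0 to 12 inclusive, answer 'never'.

Answer: never

Derivation:
Gen 0: 010000100000000
Gen 1 (rule 45): 010110101111111
Gen 2 (rule 22): 110000100000000
Gen 3 (rule 45): 100110101111111
Gen 4 (rule 22): 111000100000000
Gen 5 (rule 45): 100010101111111
Gen 6 (rule 22): 110110100000000
Gen 7 (rule 45): 101101101111111
Gen 8 (rule 22): 100000000000000
Gen 9 (rule 45): 101111111111111
Gen 10 (rule 22): 100000000000000
Gen 11 (rule 45): 101111111111111
Gen 12 (rule 22): 100000000000000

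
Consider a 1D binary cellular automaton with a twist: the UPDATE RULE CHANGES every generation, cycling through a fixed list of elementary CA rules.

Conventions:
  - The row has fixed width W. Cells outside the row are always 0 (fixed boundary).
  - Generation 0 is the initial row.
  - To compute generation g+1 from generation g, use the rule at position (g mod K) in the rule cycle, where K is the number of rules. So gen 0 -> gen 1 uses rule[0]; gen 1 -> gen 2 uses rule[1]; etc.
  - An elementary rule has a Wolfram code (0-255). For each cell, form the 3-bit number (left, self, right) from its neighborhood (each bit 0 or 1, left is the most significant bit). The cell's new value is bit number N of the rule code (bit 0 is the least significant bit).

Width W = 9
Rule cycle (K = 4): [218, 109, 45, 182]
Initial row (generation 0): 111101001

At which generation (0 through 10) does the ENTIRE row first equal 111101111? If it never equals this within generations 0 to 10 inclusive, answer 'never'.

Gen 0: 111101001
Gen 1 (rule 218): 111100110
Gen 2 (rule 109): 100100110
Gen 3 (rule 45): 100100100
Gen 4 (rule 182): 111111110
Gen 5 (rule 218): 111111111
Gen 6 (rule 109): 100000001
Gen 7 (rule 45): 101111101
Gen 8 (rule 182): 110111011
Gen 9 (rule 218): 110111011
Gen 10 (rule 109): 111101111

Answer: 10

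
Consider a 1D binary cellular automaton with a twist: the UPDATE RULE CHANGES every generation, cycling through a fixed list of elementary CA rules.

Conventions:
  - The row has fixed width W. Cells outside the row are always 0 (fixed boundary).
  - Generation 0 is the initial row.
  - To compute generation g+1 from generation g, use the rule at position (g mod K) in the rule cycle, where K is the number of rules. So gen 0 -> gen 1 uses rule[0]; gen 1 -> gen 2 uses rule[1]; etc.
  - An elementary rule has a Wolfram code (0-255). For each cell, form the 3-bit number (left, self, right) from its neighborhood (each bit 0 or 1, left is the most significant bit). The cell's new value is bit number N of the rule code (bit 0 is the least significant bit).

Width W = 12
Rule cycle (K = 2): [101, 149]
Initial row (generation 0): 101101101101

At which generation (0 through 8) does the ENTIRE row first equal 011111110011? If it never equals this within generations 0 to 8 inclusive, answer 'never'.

Gen 0: 101101101101
Gen 1 (rule 101): 110110110111
Gen 2 (rule 149): 000000000010
Gen 3 (rule 101): 111111111010
Gen 4 (rule 149): 011111110011
Gen 5 (rule 101): 000000010001
Gen 6 (rule 149): 111111011101
Gen 7 (rule 101): 000001100111
Gen 8 (rule 149): 111100010010

Answer: 4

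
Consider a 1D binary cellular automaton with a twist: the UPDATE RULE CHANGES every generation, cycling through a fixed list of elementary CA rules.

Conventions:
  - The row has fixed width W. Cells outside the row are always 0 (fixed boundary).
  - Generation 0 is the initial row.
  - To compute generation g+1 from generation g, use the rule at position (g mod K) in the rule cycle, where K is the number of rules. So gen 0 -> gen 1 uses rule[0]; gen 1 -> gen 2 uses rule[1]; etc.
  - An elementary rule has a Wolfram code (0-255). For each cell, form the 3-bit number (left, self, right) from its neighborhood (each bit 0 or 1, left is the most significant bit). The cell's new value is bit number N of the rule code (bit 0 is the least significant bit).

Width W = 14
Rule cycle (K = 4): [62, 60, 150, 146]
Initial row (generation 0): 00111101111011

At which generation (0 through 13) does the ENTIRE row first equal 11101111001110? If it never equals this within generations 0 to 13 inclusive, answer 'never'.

Answer: never

Derivation:
Gen 0: 00111101111011
Gen 1 (rule 62): 01100011000110
Gen 2 (rule 60): 01010010100101
Gen 3 (rule 150): 11011110111101
Gen 4 (rule 146): 00001100011000
Gen 5 (rule 62): 00011010110100
Gen 6 (rule 60): 00010111101110
Gen 7 (rule 150): 00110011000101
Gen 8 (rule 146): 01001100101000
Gen 9 (rule 62): 11111011111100
Gen 10 (rule 60): 10000110000010
Gen 11 (rule 150): 11001001000111
Gen 12 (rule 146): 00110110101010
Gen 13 (rule 62): 01101101111111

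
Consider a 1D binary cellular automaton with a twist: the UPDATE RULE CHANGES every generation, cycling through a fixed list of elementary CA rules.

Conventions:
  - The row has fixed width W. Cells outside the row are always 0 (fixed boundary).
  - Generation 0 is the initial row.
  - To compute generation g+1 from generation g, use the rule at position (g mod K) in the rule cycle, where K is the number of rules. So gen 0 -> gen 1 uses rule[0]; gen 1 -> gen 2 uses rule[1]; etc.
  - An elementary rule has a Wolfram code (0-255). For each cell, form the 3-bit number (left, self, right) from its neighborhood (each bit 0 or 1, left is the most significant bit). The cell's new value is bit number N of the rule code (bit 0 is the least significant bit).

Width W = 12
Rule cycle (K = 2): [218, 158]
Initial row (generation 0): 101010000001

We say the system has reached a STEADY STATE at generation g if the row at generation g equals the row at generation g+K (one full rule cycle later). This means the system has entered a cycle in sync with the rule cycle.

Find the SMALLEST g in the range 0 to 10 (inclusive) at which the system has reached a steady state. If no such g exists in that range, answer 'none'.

Answer: 6

Derivation:
Gen 0: 101010000001
Gen 1 (rule 218): 000001000010
Gen 2 (rule 158): 000011100111
Gen 3 (rule 218): 000111111111
Gen 4 (rule 158): 001111111110
Gen 5 (rule 218): 011111111111
Gen 6 (rule 158): 111111111110
Gen 7 (rule 218): 111111111111
Gen 8 (rule 158): 111111111110
Gen 9 (rule 218): 111111111111
Gen 10 (rule 158): 111111111110
Gen 11 (rule 218): 111111111111
Gen 12 (rule 158): 111111111110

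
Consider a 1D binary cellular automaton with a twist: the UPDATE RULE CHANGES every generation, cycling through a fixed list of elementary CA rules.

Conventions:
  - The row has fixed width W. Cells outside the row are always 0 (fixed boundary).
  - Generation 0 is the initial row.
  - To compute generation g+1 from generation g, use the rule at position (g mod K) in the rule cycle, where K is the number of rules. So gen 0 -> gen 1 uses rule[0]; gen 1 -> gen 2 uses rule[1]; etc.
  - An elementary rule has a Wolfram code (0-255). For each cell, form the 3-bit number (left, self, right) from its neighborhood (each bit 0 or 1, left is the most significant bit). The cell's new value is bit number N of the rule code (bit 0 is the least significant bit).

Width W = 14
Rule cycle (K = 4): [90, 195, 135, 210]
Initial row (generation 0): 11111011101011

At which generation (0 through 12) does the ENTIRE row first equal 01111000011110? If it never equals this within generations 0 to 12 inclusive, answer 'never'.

Answer: 12

Derivation:
Gen 0: 11111011101011
Gen 1 (rule 90): 10001010100011
Gen 2 (rule 195): 00110000001101
Gen 3 (rule 135): 11000111110001
Gen 4 (rule 210): 01101011111010
Gen 5 (rule 90): 11100010001001
Gen 6 (rule 195): 01101100110010
Gen 7 (rule 135): 10000001000110
Gen 8 (rule 210): 01000010101011
Gen 9 (rule 90): 10100100000011
Gen 10 (rule 195): 00001001111101
Gen 11 (rule 135): 11111010111001
Gen 12 (rule 210): 01111000011110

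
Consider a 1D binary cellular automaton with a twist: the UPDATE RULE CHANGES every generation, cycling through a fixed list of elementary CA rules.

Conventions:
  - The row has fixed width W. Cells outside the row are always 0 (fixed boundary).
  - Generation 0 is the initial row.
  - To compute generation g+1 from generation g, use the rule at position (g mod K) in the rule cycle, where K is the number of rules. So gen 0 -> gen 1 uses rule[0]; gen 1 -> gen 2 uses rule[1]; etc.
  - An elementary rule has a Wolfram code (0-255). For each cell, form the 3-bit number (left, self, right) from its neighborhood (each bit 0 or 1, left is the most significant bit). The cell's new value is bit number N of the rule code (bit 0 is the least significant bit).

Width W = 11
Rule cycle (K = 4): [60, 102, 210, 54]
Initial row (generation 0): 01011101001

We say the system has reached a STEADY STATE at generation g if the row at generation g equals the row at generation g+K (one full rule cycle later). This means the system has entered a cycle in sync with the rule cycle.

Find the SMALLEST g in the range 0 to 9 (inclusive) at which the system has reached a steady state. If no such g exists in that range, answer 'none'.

Answer: none

Derivation:
Gen 0: 01011101001
Gen 1 (rule 60): 01110011101
Gen 2 (rule 102): 10010100111
Gen 3 (rule 210): 01100011011
Gen 4 (rule 54): 10010100100
Gen 5 (rule 60): 11011110110
Gen 6 (rule 102): 01100011010
Gen 7 (rule 210): 10110101001
Gen 8 (rule 54): 11001111111
Gen 9 (rule 60): 10101000000
Gen 10 (rule 102): 11111000000
Gen 11 (rule 210): 01111100000
Gen 12 (rule 54): 10000010000
Gen 13 (rule 60): 11000011000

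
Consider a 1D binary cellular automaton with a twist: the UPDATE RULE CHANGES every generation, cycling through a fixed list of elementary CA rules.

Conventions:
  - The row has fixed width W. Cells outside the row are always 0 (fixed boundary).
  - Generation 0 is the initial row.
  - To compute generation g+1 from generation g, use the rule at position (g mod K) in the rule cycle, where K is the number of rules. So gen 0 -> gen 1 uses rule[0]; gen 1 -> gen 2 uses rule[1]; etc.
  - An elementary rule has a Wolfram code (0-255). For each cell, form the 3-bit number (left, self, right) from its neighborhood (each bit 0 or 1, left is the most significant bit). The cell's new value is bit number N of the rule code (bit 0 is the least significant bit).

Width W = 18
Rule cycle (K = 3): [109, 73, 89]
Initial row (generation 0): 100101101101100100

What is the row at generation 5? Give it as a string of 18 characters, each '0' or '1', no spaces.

Answer: 110000111000000100

Derivation:
Gen 0: 100101101101100100
Gen 1 (rule 109): 100111111111100101
Gen 2 (rule 73): 000100000000100000
Gen 3 (rule 89): 110011111110011111
Gen 4 (rule 109): 110010000010010001
Gen 5 (rule 73): 110000111000000100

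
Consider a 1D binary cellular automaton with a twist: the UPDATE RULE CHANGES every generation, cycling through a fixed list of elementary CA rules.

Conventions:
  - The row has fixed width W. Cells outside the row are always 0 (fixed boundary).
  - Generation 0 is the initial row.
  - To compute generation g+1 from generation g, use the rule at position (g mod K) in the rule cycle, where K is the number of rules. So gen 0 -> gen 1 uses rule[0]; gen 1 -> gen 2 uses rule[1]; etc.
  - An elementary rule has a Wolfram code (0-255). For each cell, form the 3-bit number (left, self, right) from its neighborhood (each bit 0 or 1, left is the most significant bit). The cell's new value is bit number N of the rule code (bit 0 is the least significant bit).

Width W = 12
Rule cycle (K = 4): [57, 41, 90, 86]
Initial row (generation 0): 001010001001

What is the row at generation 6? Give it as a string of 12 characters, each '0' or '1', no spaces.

Answer: 000101011001

Derivation:
Gen 0: 001010001001
Gen 1 (rule 57): 100101100100
Gen 2 (rule 41): 000011000001
Gen 3 (rule 90): 000111100010
Gen 4 (rule 86): 001000110111
Gen 5 (rule 57): 100110101100
Gen 6 (rule 41): 000101011001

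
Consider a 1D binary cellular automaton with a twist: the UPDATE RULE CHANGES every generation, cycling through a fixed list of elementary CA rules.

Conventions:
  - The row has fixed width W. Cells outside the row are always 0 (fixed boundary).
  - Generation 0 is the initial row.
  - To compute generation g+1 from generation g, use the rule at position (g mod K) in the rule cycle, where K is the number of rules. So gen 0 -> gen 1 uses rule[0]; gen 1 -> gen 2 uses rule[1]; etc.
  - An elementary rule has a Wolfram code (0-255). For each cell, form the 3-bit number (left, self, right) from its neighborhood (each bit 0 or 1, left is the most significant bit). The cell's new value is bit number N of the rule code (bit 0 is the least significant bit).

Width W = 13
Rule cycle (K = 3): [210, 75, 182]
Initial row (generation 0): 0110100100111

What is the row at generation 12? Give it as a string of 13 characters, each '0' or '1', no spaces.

Gen 0: 0110100100111
Gen 1 (rule 210): 1010011011011
Gen 2 (rule 75): 0000111011011
Gen 3 (rule 182): 0001010100100
Gen 4 (rule 210): 0010000011010
Gen 5 (rule 75): 1100111111000
Gen 6 (rule 182): 0011011110100
Gen 7 (rule 210): 0101001110010
Gen 8 (rule 75): 1000011010100
Gen 9 (rule 182): 1100100111110
Gen 10 (rule 210): 0111011011111
Gen 11 (rule 75): 1101011010001
Gen 12 (rule 182): 0011100111011

Answer: 0011100111011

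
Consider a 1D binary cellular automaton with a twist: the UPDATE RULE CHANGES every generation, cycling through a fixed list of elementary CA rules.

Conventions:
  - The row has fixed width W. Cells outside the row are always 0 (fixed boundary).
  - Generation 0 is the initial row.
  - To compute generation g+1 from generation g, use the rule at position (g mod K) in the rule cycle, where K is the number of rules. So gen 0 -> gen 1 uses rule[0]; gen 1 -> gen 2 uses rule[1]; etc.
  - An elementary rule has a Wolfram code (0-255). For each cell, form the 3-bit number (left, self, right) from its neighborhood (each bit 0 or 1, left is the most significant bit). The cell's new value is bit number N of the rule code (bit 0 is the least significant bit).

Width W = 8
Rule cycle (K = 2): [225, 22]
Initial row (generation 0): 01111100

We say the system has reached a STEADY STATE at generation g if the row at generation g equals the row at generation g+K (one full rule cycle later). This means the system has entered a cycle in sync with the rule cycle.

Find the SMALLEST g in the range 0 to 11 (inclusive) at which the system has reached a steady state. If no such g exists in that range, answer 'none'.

Answer: none

Derivation:
Gen 0: 01111100
Gen 1 (rule 225): 00111101
Gen 2 (rule 22): 01000001
Gen 3 (rule 225): 00011100
Gen 4 (rule 22): 00100010
Gen 5 (rule 225): 10001000
Gen 6 (rule 22): 11011100
Gen 7 (rule 225): 01101101
Gen 8 (rule 22): 10000001
Gen 9 (rule 225): 00111100
Gen 10 (rule 22): 01000010
Gen 11 (rule 225): 00011000
Gen 12 (rule 22): 00100100
Gen 13 (rule 225): 10000001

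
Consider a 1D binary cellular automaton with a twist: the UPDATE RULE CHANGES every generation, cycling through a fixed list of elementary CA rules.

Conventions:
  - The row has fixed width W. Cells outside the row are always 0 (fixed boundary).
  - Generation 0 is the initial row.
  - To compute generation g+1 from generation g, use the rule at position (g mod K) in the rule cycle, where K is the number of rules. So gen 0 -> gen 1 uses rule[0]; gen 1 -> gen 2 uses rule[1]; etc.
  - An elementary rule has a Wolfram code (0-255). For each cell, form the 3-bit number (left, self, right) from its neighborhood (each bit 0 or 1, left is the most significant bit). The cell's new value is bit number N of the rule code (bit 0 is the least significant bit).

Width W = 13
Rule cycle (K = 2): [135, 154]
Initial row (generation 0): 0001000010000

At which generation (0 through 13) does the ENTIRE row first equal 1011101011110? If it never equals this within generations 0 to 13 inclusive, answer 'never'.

Answer: 9

Derivation:
Gen 0: 0001000010000
Gen 1 (rule 135): 1111011110111
Gen 2 (rule 154): 1110011100110
Gen 3 (rule 135): 0100101001000
Gen 4 (rule 154): 1011000110100
Gen 5 (rule 135): 1000011000101
Gen 6 (rule 154): 0100110101000
Gen 7 (rule 135): 1101000101011
Gen 8 (rule 154): 1000101000010
Gen 9 (rule 135): 1011101011110
Gen 10 (rule 154): 0011000011101
Gen 11 (rule 135): 1100011101001
Gen 12 (rule 154): 1010111000110
Gen 13 (rule 135): 1010010011000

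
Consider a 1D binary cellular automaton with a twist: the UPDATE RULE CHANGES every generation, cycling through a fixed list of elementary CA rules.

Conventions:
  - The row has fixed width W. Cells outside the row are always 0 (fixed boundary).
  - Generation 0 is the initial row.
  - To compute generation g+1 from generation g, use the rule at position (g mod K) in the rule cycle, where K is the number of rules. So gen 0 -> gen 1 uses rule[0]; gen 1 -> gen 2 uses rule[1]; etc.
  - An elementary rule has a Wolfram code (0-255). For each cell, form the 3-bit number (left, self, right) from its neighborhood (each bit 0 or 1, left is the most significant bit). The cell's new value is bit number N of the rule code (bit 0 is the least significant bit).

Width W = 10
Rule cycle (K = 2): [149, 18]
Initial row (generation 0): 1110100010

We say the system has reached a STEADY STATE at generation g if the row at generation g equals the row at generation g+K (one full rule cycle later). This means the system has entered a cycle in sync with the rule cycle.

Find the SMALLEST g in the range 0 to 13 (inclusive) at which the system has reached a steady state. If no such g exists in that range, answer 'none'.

Gen 0: 1110100010
Gen 1 (rule 149): 0100111011
Gen 2 (rule 18): 1011000000
Gen 3 (rule 149): 1000111111
Gen 4 (rule 18): 0101000000
Gen 5 (rule 149): 0101111111
Gen 6 (rule 18): 1000000000
Gen 7 (rule 149): 1111111111
Gen 8 (rule 18): 0000000000
Gen 9 (rule 149): 1111111111
Gen 10 (rule 18): 0000000000
Gen 11 (rule 149): 1111111111
Gen 12 (rule 18): 0000000000
Gen 13 (rule 149): 1111111111
Gen 14 (rule 18): 0000000000
Gen 15 (rule 149): 1111111111

Answer: 7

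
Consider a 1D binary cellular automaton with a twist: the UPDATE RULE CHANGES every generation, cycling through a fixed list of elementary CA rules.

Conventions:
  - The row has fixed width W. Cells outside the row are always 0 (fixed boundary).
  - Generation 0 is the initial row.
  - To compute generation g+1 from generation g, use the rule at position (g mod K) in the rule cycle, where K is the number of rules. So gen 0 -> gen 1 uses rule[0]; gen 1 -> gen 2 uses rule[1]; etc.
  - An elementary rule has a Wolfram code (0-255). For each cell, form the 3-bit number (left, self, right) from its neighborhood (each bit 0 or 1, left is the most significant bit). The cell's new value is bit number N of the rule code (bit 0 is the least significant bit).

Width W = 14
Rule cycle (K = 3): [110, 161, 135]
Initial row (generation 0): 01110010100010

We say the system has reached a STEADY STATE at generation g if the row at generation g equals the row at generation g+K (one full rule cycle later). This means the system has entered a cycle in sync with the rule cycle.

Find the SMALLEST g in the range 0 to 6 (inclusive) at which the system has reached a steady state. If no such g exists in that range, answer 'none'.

Gen 0: 01110010100010
Gen 1 (rule 110): 11010111100110
Gen 2 (rule 161): 00101011000000
Gen 3 (rule 135): 11101000011111
Gen 4 (rule 110): 10111000110001
Gen 5 (rule 161): 01010010000100
Gen 6 (rule 135): 11010110111101
Gen 7 (rule 110): 11111111100111
Gen 8 (rule 161): 01111111000010
Gen 9 (rule 135): 10111110011110

Answer: none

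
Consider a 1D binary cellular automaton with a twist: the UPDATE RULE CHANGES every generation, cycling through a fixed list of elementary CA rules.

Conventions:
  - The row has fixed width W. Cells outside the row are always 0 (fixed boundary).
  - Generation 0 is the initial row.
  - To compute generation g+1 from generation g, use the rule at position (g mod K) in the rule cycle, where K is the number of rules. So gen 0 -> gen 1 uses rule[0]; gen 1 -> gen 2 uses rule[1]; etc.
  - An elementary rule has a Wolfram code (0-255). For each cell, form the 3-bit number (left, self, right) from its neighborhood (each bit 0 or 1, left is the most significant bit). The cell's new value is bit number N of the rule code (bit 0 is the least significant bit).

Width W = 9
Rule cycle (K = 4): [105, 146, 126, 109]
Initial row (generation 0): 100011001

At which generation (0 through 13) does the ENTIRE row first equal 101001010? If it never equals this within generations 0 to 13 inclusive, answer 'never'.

Answer: 4

Derivation:
Gen 0: 100011001
Gen 1 (rule 105): 001011000
Gen 2 (rule 146): 010000100
Gen 3 (rule 126): 111001110
Gen 4 (rule 109): 101001010
Gen 5 (rule 105): 010000100
Gen 6 (rule 146): 101001010
Gen 7 (rule 126): 111111111
Gen 8 (rule 109): 100000001
Gen 9 (rule 105): 001111100
Gen 10 (rule 146): 010111010
Gen 11 (rule 126): 111101111
Gen 12 (rule 109): 100111001
Gen 13 (rule 105): 000101000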